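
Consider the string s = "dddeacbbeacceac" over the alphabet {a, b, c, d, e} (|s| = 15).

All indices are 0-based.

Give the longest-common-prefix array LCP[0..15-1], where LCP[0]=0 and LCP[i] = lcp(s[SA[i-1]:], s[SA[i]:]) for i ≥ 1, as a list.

sorted suffixes:
  #0 SA[0]=13  'ac'
  #1 SA[1]=4  'acbbeacceac'
  #2 SA[2]=9  'acceac'
  #3 SA[3]=6  'bbeacceac'
  #4 SA[4]=7  'beacceac'
  #5 SA[5]=14  'c'
  #6 SA[6]=5  'cbbeacceac'
  #7 SA[7]=10  'cceac'
  #8 SA[8]=11  'ceac'
  #9 SA[9]=0  'dddeacbbeacceac'
  #10 SA[10]=1  'ddeacbbeacceac'
  #11 SA[11]=2  'deacbbeacceac'
  #12 SA[12]=12  'eac'
  #13 SA[13]=3  'eacbbeacceac'
  #14 SA[14]=8  'eacceac'

SA = [13, 4, 9, 6, 7, 14, 5, 10, 11, 0, 1, 2, 12, 3, 8]
i: (SA[i-1],SA[i]) lcp shared
  1: (13,4) 2 'ac'
  2: (4,9) 2 'ac'
  3: (9,6) 0 ''
  4: (6,7) 1 'b'
  5: (7,14) 0 ''
  6: (14,5) 1 'c'
  7: (5,10) 1 'c'
  8: (10,11) 1 'c'
  9: (11,0) 0 ''
  10: (0,1) 2 'dd'
  11: (1,2) 1 'd'
  12: (2,12) 0 ''
  13: (12,3) 3 'eac'
  14: (3,8) 3 'eac'

[0, 2, 2, 0, 1, 0, 1, 1, 1, 0, 2, 1, 0, 3, 3]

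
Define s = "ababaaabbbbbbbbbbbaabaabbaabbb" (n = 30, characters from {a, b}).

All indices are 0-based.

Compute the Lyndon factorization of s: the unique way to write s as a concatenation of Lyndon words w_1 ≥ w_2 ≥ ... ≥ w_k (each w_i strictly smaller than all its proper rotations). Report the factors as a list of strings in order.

emit factor 1: 'ab' (i=0, period=2)
emit factor 2: 'ab' (i=2, period=2)
emit factor 3: 'aaabbbbbbbbbbbaabaabbaabbb' (i=4, period=26)

["ab", "ab", "aaabbbbbbbbbbbaabaabbaabbb"]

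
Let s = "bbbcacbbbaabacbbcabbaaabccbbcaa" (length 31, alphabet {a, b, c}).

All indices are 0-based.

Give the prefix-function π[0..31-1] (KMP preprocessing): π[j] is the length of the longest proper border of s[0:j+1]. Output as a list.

π[0] = 0
j=1 s[j]='b': π[1]=1 (border 'b')
j=2 s[j]='b': π[2]=2 (border 'bb')
j=3 s[j]='c': k: 2→1→0; π[3]=0 (border '')
j=4 s[j]='a': π[4]=0 (border '')
j=5 s[j]='c': π[5]=0 (border '')
j=6 s[j]='b': π[6]=1 (border 'b')
j=7 s[j]='b': π[7]=2 (border 'bb')
j=8 s[j]='b': π[8]=3 (border 'bbb')
j=9 s[j]='a': k: 3→2→1→0; π[9]=0 (border '')
j=10 s[j]='a': π[10]=0 (border '')
j=11 s[j]='b': π[11]=1 (border 'b')
j=12 s[j]='a': k: 1→0; π[12]=0 (border '')
j=13 s[j]='c': π[13]=0 (border '')
j=14 s[j]='b': π[14]=1 (border 'b')
j=15 s[j]='b': π[15]=2 (border 'bb')
j=16 s[j]='c': k: 2→1→0; π[16]=0 (border '')
j=17 s[j]='a': π[17]=0 (border '')
j=18 s[j]='b': π[18]=1 (border 'b')
j=19 s[j]='b': π[19]=2 (border 'bb')
j=20 s[j]='a': k: 2→1→0; π[20]=0 (border '')
j=21 s[j]='a': π[21]=0 (border '')
j=22 s[j]='a': π[22]=0 (border '')
j=23 s[j]='b': π[23]=1 (border 'b')
j=24 s[j]='c': k: 1→0; π[24]=0 (border '')
j=25 s[j]='c': π[25]=0 (border '')
j=26 s[j]='b': π[26]=1 (border 'b')
j=27 s[j]='b': π[27]=2 (border 'bb')
j=28 s[j]='c': k: 2→1→0; π[28]=0 (border '')
j=29 s[j]='a': π[29]=0 (border '')
j=30 s[j]='a': π[30]=0 (border '')

[0, 1, 2, 0, 0, 0, 1, 2, 3, 0, 0, 1, 0, 0, 1, 2, 0, 0, 1, 2, 0, 0, 0, 1, 0, 0, 1, 2, 0, 0, 0]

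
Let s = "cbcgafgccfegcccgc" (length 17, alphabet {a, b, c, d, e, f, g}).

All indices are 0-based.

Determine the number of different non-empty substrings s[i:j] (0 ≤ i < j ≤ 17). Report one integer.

rank→(start, suffix):
  0 → (4, 'afgccfegcccgc')
  1 → (1, 'bcgafgccfegcccgc')
  2 → (16, 'c')
  3 → (0, 'cbcgafgccfegcccgc')
  4 → (12, 'cccgc')
  5 → (7, 'ccfegcccgc')
  6 → (13, 'ccgc')
  7 → (8, 'cfegcccgc')
  8 → (2, 'cgafgccfegcccgc')
  9 → (14, 'cgc')
  10 → (10, 'egcccgc')
  11 → (9, 'fegcccgc')
  12 → (5, 'fgccfegcccgc')
  13 → (3, 'gafgccfegcccgc')
  14 → (15, 'gc')
  15 → (11, 'gcccgc')
  16 → (6, 'gccfegcccgc')

SA = [4, 1, 16, 0, 12, 7, 13, 8, 2, 14, 10, 9, 5, 3, 15, 11, 6]
[i] adj suffixes → lcp
  [1] 4/1 → 0 ('')
  [2] 1/16 → 0 ('')
  [3] 16/0 → 1 ('c')
  [4] 0/12 → 1 ('c')
  [5] 12/7 → 2 ('cc')
  [6] 7/13 → 2 ('cc')
  [7] 13/8 → 1 ('c')
  [8] 8/2 → 1 ('c')
  [9] 2/14 → 2 ('cg')
  [10] 14/10 → 0 ('')
  [11] 10/9 → 0 ('')
  [12] 9/5 → 1 ('f')
  [13] 5/3 → 0 ('')
  [14] 3/15 → 1 ('g')
  [15] 15/11 → 2 ('gc')
  [16] 11/6 → 3 ('gcc')

n(n+1)/2 = 17·18/2 = 153
Σ LCP = 0 + 0 + 0 + 1 + 1 + 2 + 2 + 1 + 1 + 2 + 0 + 0 + 1 + 0 + 1 + 2 + 3 = 17
distinct = 153 − 17 = 136

136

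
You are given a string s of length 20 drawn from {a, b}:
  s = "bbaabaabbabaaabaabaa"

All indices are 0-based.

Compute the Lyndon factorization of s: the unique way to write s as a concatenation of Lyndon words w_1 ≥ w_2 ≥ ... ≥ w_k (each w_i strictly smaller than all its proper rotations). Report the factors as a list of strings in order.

["b", "b", "aabaabbab", "aaabaab", "a", "a"]

emit factor 1: 'b' (i=0, period=1)
emit factor 2: 'b' (i=1, period=1)
emit factor 3: 'aabaabbab' (i=2, period=9)
emit factor 4: 'aaabaab' (i=11, period=7)
emit factor 5: 'a' (i=18, period=1)
emit factor 6: 'a' (i=19, period=1)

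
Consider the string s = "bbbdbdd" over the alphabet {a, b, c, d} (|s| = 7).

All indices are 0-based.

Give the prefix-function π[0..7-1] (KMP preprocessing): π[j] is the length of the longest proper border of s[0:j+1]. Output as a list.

[0, 1, 2, 0, 1, 0, 0]

π[0] = 0
j=1 s[j]='b': π[1]=1 (border 'b')
j=2 s[j]='b': π[2]=2 (border 'bb')
j=3 s[j]='d': k: 2→1→0; π[3]=0 (border '')
j=4 s[j]='b': π[4]=1 (border 'b')
j=5 s[j]='d': k: 1→0; π[5]=0 (border '')
j=6 s[j]='d': π[6]=0 (border '')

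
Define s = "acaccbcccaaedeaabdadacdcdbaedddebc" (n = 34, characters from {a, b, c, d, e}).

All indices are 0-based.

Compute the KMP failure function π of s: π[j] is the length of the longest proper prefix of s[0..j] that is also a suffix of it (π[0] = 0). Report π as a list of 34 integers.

[0, 0, 1, 2, 0, 0, 0, 0, 0, 1, 1, 0, 0, 0, 1, 1, 0, 0, 1, 0, 1, 2, 0, 0, 0, 0, 1, 0, 0, 0, 0, 0, 0, 0]

π[0] = 0
j=1 s[j]='c': π[1]=0 (border '')
j=2 s[j]='a': π[2]=1 (border 'a')
j=3 s[j]='c': π[3]=2 (border 'ac')
j=4 s[j]='c': k: 2→0; π[4]=0 (border '')
j=5 s[j]='b': π[5]=0 (border '')
j=6 s[j]='c': π[6]=0 (border '')
j=7 s[j]='c': π[7]=0 (border '')
j=8 s[j]='c': π[8]=0 (border '')
j=9 s[j]='a': π[9]=1 (border 'a')
j=10 s[j]='a': k: 1→0; π[10]=1 (border 'a')
j=11 s[j]='e': k: 1→0; π[11]=0 (border '')
j=12 s[j]='d': π[12]=0 (border '')
j=13 s[j]='e': π[13]=0 (border '')
j=14 s[j]='a': π[14]=1 (border 'a')
j=15 s[j]='a': k: 1→0; π[15]=1 (border 'a')
j=16 s[j]='b': k: 1→0; π[16]=0 (border '')
j=17 s[j]='d': π[17]=0 (border '')
j=18 s[j]='a': π[18]=1 (border 'a')
j=19 s[j]='d': k: 1→0; π[19]=0 (border '')
j=20 s[j]='a': π[20]=1 (border 'a')
j=21 s[j]='c': π[21]=2 (border 'ac')
j=22 s[j]='d': k: 2→0; π[22]=0 (border '')
j=23 s[j]='c': π[23]=0 (border '')
j=24 s[j]='d': π[24]=0 (border '')
j=25 s[j]='b': π[25]=0 (border '')
j=26 s[j]='a': π[26]=1 (border 'a')
j=27 s[j]='e': k: 1→0; π[27]=0 (border '')
j=28 s[j]='d': π[28]=0 (border '')
j=29 s[j]='d': π[29]=0 (border '')
j=30 s[j]='d': π[30]=0 (border '')
j=31 s[j]='e': π[31]=0 (border '')
j=32 s[j]='b': π[32]=0 (border '')
j=33 s[j]='c': π[33]=0 (border '')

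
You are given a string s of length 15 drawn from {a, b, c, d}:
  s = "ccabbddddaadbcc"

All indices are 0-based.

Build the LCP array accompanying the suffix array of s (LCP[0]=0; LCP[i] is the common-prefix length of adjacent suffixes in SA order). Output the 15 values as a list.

[0, 1, 1, 0, 1, 1, 0, 1, 1, 2, 0, 1, 1, 2, 3]

rank→(start, suffix):
  0 → (9, 'aadbcc')
  1 → (2, 'abbddddaadbcc')
  2 → (10, 'adbcc')
  3 → (3, 'bbddddaadbcc')
  4 → (12, 'bcc')
  5 → (4, 'bddddaadbcc')
  6 → (14, 'c')
  7 → (1, 'cabbddddaadbcc')
  8 → (13, 'cc')
  9 → (0, 'ccabbddddaadbcc')
  10 → (8, 'daadbcc')
  11 → (11, 'dbcc')
  12 → (7, 'ddaadbcc')
  13 → (6, 'dddaadbcc')
  14 → (5, 'ddddaadbcc')

SA = [9, 2, 10, 3, 12, 4, 14, 1, 13, 0, 8, 11, 7, 6, 5]
rank  pair      lcp
   1  s[9:],s[2:]  1  'a'
   2  s[2:],s[10:]  1  'a'
   3  s[10:],s[3:]  0  ''
   4  s[3:],s[12:]  1  'b'
   5  s[12:],s[4:]  1  'b'
   6  s[4:],s[14:]  0  ''
   7  s[14:],s[1:]  1  'c'
   8  s[1:],s[13:]  1  'c'
   9  s[13:],s[0:]  2  'cc'
  10  s[0:],s[8:]  0  ''
  11  s[8:],s[11:]  1  'd'
  12  s[11:],s[7:]  1  'd'
  13  s[7:],s[6:]  2  'dd'
  14  s[6:],s[5:]  3  'ddd'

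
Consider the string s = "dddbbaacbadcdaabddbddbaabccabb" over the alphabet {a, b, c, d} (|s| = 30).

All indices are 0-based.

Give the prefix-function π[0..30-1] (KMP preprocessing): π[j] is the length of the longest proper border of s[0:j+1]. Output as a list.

π[0] = 0
j=1 s[j]='d': π[1]=1 (border 'd')
j=2 s[j]='d': π[2]=2 (border 'dd')
j=3 s[j]='b': k: 2→1→0; π[3]=0 (border '')
j=4 s[j]='b': π[4]=0 (border '')
j=5 s[j]='a': π[5]=0 (border '')
j=6 s[j]='a': π[6]=0 (border '')
j=7 s[j]='c': π[7]=0 (border '')
j=8 s[j]='b': π[8]=0 (border '')
j=9 s[j]='a': π[9]=0 (border '')
j=10 s[j]='d': π[10]=1 (border 'd')
j=11 s[j]='c': k: 1→0; π[11]=0 (border '')
j=12 s[j]='d': π[12]=1 (border 'd')
j=13 s[j]='a': k: 1→0; π[13]=0 (border '')
j=14 s[j]='a': π[14]=0 (border '')
j=15 s[j]='b': π[15]=0 (border '')
j=16 s[j]='d': π[16]=1 (border 'd')
j=17 s[j]='d': π[17]=2 (border 'dd')
j=18 s[j]='b': k: 2→1→0; π[18]=0 (border '')
j=19 s[j]='d': π[19]=1 (border 'd')
j=20 s[j]='d': π[20]=2 (border 'dd')
j=21 s[j]='b': k: 2→1→0; π[21]=0 (border '')
j=22 s[j]='a': π[22]=0 (border '')
j=23 s[j]='a': π[23]=0 (border '')
j=24 s[j]='b': π[24]=0 (border '')
j=25 s[j]='c': π[25]=0 (border '')
j=26 s[j]='c': π[26]=0 (border '')
j=27 s[j]='a': π[27]=0 (border '')
j=28 s[j]='b': π[28]=0 (border '')
j=29 s[j]='b': π[29]=0 (border '')

[0, 1, 2, 0, 0, 0, 0, 0, 0, 0, 1, 0, 1, 0, 0, 0, 1, 2, 0, 1, 2, 0, 0, 0, 0, 0, 0, 0, 0, 0]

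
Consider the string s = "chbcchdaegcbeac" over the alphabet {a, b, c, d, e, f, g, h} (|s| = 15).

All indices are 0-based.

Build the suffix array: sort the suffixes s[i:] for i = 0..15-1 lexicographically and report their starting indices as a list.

[13, 7, 2, 11, 14, 10, 3, 0, 4, 6, 12, 8, 9, 1, 5]

rank→(start, suffix):
  0 → (13, 'ac')
  1 → (7, 'aegcbeac')
  2 → (2, 'bcchdaegcbeac')
  3 → (11, 'beac')
  4 → (14, 'c')
  5 → (10, 'cbeac')
  6 → (3, 'cchdaegcbeac')
  7 → (0, 'chbcchdaegcbeac')
  8 → (4, 'chdaegcbeac')
  9 → (6, 'daegcbeac')
  10 → (12, 'eac')
  11 → (8, 'egcbeac')
  12 → (9, 'gcbeac')
  13 → (1, 'hbcchdaegcbeac')
  14 → (5, 'hdaegcbeac')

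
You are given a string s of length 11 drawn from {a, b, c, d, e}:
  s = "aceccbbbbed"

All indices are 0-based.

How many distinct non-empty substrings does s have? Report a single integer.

rank→(start, suffix):
  0 → (0, 'aceccbbbbed')
  1 → (5, 'bbbbed')
  2 → (6, 'bbbed')
  3 → (7, 'bbed')
  4 → (8, 'bed')
  5 → (4, 'cbbbbed')
  6 → (3, 'ccbbbbed')
  7 → (1, 'ceccbbbbed')
  8 → (10, 'd')
  9 → (2, 'eccbbbbed')
  10 → (9, 'ed')

SA = [0, 5, 6, 7, 8, 4, 3, 1, 10, 2, 9]
i: (SA[i-1],SA[i]) lcp shared
  1: (0,5) 0 ''
  2: (5,6) 3 'bbb'
  3: (6,7) 2 'bb'
  4: (7,8) 1 'b'
  5: (8,4) 0 ''
  6: (4,3) 1 'c'
  7: (3,1) 1 'c'
  8: (1,10) 0 ''
  9: (10,2) 0 ''
  10: (2,9) 1 'e'

n(n+1)/2 = 11·12/2 = 66
Σ LCP = 0 + 0 + 3 + 2 + 1 + 0 + 1 + 1 + 0 + 0 + 1 = 9
distinct = 66 − 9 = 57

57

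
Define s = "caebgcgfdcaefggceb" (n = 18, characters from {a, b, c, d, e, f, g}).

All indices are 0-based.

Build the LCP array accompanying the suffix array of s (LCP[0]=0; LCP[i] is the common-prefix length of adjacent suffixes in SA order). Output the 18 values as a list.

[0, 2, 0, 1, 0, 3, 1, 1, 0, 0, 2, 1, 0, 1, 0, 2, 1, 1]

sorted suffixes:
  #0 SA[0]=1  'aebgcgfdcaefggceb'
  #1 SA[1]=10  'aefggceb'
  #2 SA[2]=17  'b'
  #3 SA[3]=3  'bgcgfdcaefggceb'
  #4 SA[4]=0  'caebgcgfdcaefggceb'
  #5 SA[5]=9  'caefggceb'
  #6 SA[6]=15  'ceb'
  #7 SA[7]=5  'cgfdcaefggceb'
  #8 SA[8]=8  'dcaefggceb'
  #9 SA[9]=16  'eb'
  #10 SA[10]=2  'ebgcgfdcaefggceb'
  #11 SA[11]=11  'efggceb'
  #12 SA[12]=7  'fdcaefggceb'
  #13 SA[13]=12  'fggceb'
  #14 SA[14]=14  'gceb'
  #15 SA[15]=4  'gcgfdcaefggceb'
  #16 SA[16]=6  'gfdcaefggceb'
  #17 SA[17]=13  'ggceb'

SA = [1, 10, 17, 3, 0, 9, 15, 5, 8, 16, 2, 11, 7, 12, 14, 4, 6, 13]
[i] adj suffixes → lcp
  [1] 1/10 → 2 ('ae')
  [2] 10/17 → 0 ('')
  [3] 17/3 → 1 ('b')
  [4] 3/0 → 0 ('')
  [5] 0/9 → 3 ('cae')
  [6] 9/15 → 1 ('c')
  [7] 15/5 → 1 ('c')
  [8] 5/8 → 0 ('')
  [9] 8/16 → 0 ('')
  [10] 16/2 → 2 ('eb')
  [11] 2/11 → 1 ('e')
  [12] 11/7 → 0 ('')
  [13] 7/12 → 1 ('f')
  [14] 12/14 → 0 ('')
  [15] 14/4 → 2 ('gc')
  [16] 4/6 → 1 ('g')
  [17] 6/13 → 1 ('g')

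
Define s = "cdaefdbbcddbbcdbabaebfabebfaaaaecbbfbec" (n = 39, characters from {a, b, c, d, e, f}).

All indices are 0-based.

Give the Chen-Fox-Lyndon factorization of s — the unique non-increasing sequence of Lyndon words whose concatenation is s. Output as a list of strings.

["cd", "aefdbbcddbbcdb", "abaebfabebf", "aaaaecbbfbec"]

emit factor 1: 'cd' (i=0, period=2)
emit factor 2: 'aefdbbcddbbcdb' (i=2, period=14)
emit factor 3: 'abaebfabebf' (i=16, period=11)
emit factor 4: 'aaaaecbbfbec' (i=27, period=12)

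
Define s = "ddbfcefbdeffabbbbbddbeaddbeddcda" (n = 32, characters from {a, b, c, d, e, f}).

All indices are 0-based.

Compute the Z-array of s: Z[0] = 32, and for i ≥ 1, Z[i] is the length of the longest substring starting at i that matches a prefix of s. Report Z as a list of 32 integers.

Z[0]=32
i=1: outside box; Z[1]=1 extend→box=[1,2)
i=2: outside box; Z[2]=0
i=3: outside box; Z[3]=0
i=4: outside box; Z[4]=0
i=5: outside box; Z[5]=0
i=6: outside box; Z[6]=0
i=7: outside box; Z[7]=0
i=8: outside box; Z[8]=1 extend→box=[8,9)
i=9: outside box; Z[9]=0
i=10: outside box; Z[10]=0
i=11: outside box; Z[11]=0
i=12: outside box; Z[12]=0
i=13: outside box; Z[13]=0
i=14: outside box; Z[14]=0
i=15: outside box; Z[15]=0
i=16: outside box; Z[16]=0
i=17: outside box; Z[17]=0
i=18: outside box; Z[18]=3 extend→box=[18,21)
i=19: min(r-i=2, Z[1]=1)=1; Z[19]=1
i=20: min(r-i=1, Z[2]=0)=0; Z[20]=0
i=21: outside box; Z[21]=0
i=22: outside box; Z[22]=0
i=23: outside box; Z[23]=3 extend→box=[23,26)
i=24: min(r-i=2, Z[1]=1)=1; Z[24]=1
i=25: min(r-i=1, Z[2]=0)=0; Z[25]=0
i=26: outside box; Z[26]=0
i=27: outside box; Z[27]=2 extend→box=[27,29)
i=28: min(r-i=1, Z[1]=1)=1; Z[28]=1
i=29: outside box; Z[29]=0
i=30: outside box; Z[30]=1 extend→box=[30,31)
i=31: outside box; Z[31]=0

[32, 1, 0, 0, 0, 0, 0, 0, 1, 0, 0, 0, 0, 0, 0, 0, 0, 0, 3, 1, 0, 0, 0, 3, 1, 0, 0, 2, 1, 0, 1, 0]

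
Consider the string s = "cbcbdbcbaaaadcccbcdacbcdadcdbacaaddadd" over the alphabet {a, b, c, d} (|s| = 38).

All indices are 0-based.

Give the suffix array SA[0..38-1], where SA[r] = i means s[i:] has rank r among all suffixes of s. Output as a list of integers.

rank→(start, suffix):
  0 → (8, 'aaaadcccbcdacbcdadcdbacaaddadd')
  1 → (9, 'aaadcccbcdacbcdadcdbacaaddadd')
  2 → (10, 'aadcccbcdacbcdadcdbacaaddadd')
  3 → (31, 'aaddadd')
  4 → (29, 'acaaddadd')
  5 → (19, 'acbcdadcdbacaaddadd')
  6 → (11, 'adcccbcdacbcdadcdbacaaddadd')
  7 → (24, 'adcdbacaaddadd')
  8 → (35, 'add')
  9 → (32, 'addadd')
  10 → (7, 'baaaadcccbcdacbcdadcdbacaaddadd')
  11 → (28, 'bacaaddadd')
  12 → (5, 'bcbaaaadcccbcdacbcdadcdbacaaddadd')
  13 → (1, 'bcbdbcbaaaadcccbcdacbcdadcdbacaaddadd')
  14 → (16, 'bcdacbcdadcdbacaaddadd')
  15 → (21, 'bcdadcdbacaaddadd')
  16 → (3, 'bdbcbaaaadcccbcdacbcdadcdbacaaddadd')
  17 → (30, 'caaddadd')
  18 → (6, 'cbaaaadcccbcdacbcdadcdbacaaddadd')
  19 → (0, 'cbcbdbcbaaaadcccbcdacbcdadcdbacaaddadd')
  20 → (15, 'cbcdacbcdadcdbacaaddadd')
  21 → (20, 'cbcdadcdbacaaddadd')
  22 → (2, 'cbdbcbaaaadcccbcdacbcdadcdbacaaddadd')
  23 → (14, 'ccbcdacbcdadcdbacaaddadd')
  24 → (13, 'cccbcdacbcdadcdbacaaddadd')
  25 → (17, 'cdacbcdadcdbacaaddadd')
  26 → (22, 'cdadcdbacaaddadd')
  27 → (26, 'cdbacaaddadd')
  28 → (37, 'd')
  29 → (18, 'dacbcdadcdbacaaddadd')
  30 → (23, 'dadcdbacaaddadd')
  31 → (34, 'dadd')
  32 → (27, 'dbacaaddadd')
  33 → (4, 'dbcbaaaadcccbcdacbcdadcdbacaaddadd')
  34 → (12, 'dcccbcdacbcdadcdbacaaddadd')
  35 → (25, 'dcdbacaaddadd')
  36 → (36, 'dd')
  37 → (33, 'ddadd')

[8, 9, 10, 31, 29, 19, 11, 24, 35, 32, 7, 28, 5, 1, 16, 21, 3, 30, 6, 0, 15, 20, 2, 14, 13, 17, 22, 26, 37, 18, 23, 34, 27, 4, 12, 25, 36, 33]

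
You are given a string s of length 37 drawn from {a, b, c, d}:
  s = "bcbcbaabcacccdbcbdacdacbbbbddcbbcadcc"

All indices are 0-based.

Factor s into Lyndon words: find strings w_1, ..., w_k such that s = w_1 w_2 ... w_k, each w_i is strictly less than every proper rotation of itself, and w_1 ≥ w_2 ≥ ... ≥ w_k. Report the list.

["bc", "bc", "b", "aabcacccdbcbdacdacbbbbddcbbcadcc"]

emit factor 1: 'bc' (i=0, period=2)
emit factor 2: 'bc' (i=2, period=2)
emit factor 3: 'b' (i=4, period=1)
emit factor 4: 'aabcacccdbcbdacdacbbbbddcbbcadcc' (i=5, period=32)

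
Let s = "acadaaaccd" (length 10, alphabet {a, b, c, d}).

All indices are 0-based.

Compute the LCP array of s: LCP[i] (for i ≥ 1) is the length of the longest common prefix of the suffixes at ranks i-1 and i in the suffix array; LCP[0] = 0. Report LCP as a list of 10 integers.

rank→(start, suffix):
  0 → (4, 'aaaccd')
  1 → (5, 'aaccd')
  2 → (0, 'acadaaaccd')
  3 → (6, 'accd')
  4 → (2, 'adaaaccd')
  5 → (1, 'cadaaaccd')
  6 → (7, 'ccd')
  7 → (8, 'cd')
  8 → (9, 'd')
  9 → (3, 'daaaccd')

SA = [4, 5, 0, 6, 2, 1, 7, 8, 9, 3]
i: (SA[i-1],SA[i]) lcp shared
  1: (4,5) 2 'aa'
  2: (5,0) 1 'a'
  3: (0,6) 2 'ac'
  4: (6,2) 1 'a'
  5: (2,1) 0 ''
  6: (1,7) 1 'c'
  7: (7,8) 1 'c'
  8: (8,9) 0 ''
  9: (9,3) 1 'd'

[0, 2, 1, 2, 1, 0, 1, 1, 0, 1]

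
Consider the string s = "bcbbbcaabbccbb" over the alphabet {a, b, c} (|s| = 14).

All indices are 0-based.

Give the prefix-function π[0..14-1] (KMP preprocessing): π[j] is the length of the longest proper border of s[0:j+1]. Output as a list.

π[0] = 0
j=1 s[j]='c': π[1]=0 (border '')
j=2 s[j]='b': π[2]=1 (border 'b')
j=3 s[j]='b': k: 1→0; π[3]=1 (border 'b')
j=4 s[j]='b': k: 1→0; π[4]=1 (border 'b')
j=5 s[j]='c': π[5]=2 (border 'bc')
j=6 s[j]='a': k: 2→0; π[6]=0 (border '')
j=7 s[j]='a': π[7]=0 (border '')
j=8 s[j]='b': π[8]=1 (border 'b')
j=9 s[j]='b': k: 1→0; π[9]=1 (border 'b')
j=10 s[j]='c': π[10]=2 (border 'bc')
j=11 s[j]='c': k: 2→0; π[11]=0 (border '')
j=12 s[j]='b': π[12]=1 (border 'b')
j=13 s[j]='b': k: 1→0; π[13]=1 (border 'b')

[0, 0, 1, 1, 1, 2, 0, 0, 1, 1, 2, 0, 1, 1]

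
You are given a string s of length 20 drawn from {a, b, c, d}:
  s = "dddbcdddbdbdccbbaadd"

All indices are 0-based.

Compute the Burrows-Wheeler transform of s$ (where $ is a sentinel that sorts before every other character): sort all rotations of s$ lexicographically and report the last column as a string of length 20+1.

dbabcdddcdbdddbbadd$c

rank  rotation               last
    0  $dddbcdddbdbdccbbaadd  d
    1  aadd$dddbcdddbdbdccbb  b
    2  add$dddbcdddbdbdccbba  a
    3  baadd$dddbcdddbdbdccb  b
    4  bbaadd$dddbcdddbdbdcc  c
    5  bcdddbdbdccbbaadd$ddd  d
    6  bdbdccbbaadd$dddbcddd  d
    7  bdccbbaadd$dddbcdddbd  d
    8  cbbaadd$dddbcdddbdbdc  c
    9  ccbbaadd$dddbcdddbdbd  d
   10  cdddbdbdccbbaadd$dddb  b
   11  d$dddbcdddbdbdccbbaad  d
   12  dbcdddbdbdccbbaadd$dd  d
   13  dbdbdccbbaadd$dddbcdd  d
   14  dbdccbbaadd$dddbcdddb  b
   15  dccbbaadd$dddbcdddbdb  b
   16  dd$dddbcdddbdbdccbbaa  a
   17  ddbcdddbdbdccbbaadd$d  d
   18  ddbdbdccbbaadd$dddbcd  d
   19  dddbcdddbdbdccbbaadd$  $
   20  dddbdbdccbbaadd$dddbc  c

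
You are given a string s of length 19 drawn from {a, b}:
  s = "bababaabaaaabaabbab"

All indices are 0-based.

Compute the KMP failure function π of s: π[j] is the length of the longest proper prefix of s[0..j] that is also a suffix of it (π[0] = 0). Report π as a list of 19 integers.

[0, 0, 1, 2, 3, 4, 0, 1, 2, 0, 0, 0, 1, 2, 0, 1, 1, 2, 3]

π[0] = 0
j=1 s[j]='a': π[1]=0 (border '')
j=2 s[j]='b': π[2]=1 (border 'b')
j=3 s[j]='a': π[3]=2 (border 'ba')
j=4 s[j]='b': π[4]=3 (border 'bab')
j=5 s[j]='a': π[5]=4 (border 'baba')
j=6 s[j]='a': k: 4→2→0; π[6]=0 (border '')
j=7 s[j]='b': π[7]=1 (border 'b')
j=8 s[j]='a': π[8]=2 (border 'ba')
j=9 s[j]='a': k: 2→0; π[9]=0 (border '')
j=10 s[j]='a': π[10]=0 (border '')
j=11 s[j]='a': π[11]=0 (border '')
j=12 s[j]='b': π[12]=1 (border 'b')
j=13 s[j]='a': π[13]=2 (border 'ba')
j=14 s[j]='a': k: 2→0; π[14]=0 (border '')
j=15 s[j]='b': π[15]=1 (border 'b')
j=16 s[j]='b': k: 1→0; π[16]=1 (border 'b')
j=17 s[j]='a': π[17]=2 (border 'ba')
j=18 s[j]='b': π[18]=3 (border 'bab')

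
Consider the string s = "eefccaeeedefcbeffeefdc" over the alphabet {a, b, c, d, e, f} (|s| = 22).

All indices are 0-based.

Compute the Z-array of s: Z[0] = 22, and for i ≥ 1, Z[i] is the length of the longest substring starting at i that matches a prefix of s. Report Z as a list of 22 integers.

Z[0]=22
i=1: fresh scan; Z[1]=1 grow→box=[1,2)
i=2: fresh scan; Z[2]=0
i=3: fresh scan; Z[3]=0
i=4: fresh scan; Z[4]=0
i=5: fresh scan; Z[5]=0
i=6: fresh scan; Z[6]=2 grow→box=[6,8)
i=7: min(r-i=1, Z[1]=1)=1; Z[7]=2 grow→box=[7,9)
i=8: min(r-i=1, Z[1]=1)=1; Z[8]=1
i=9: fresh scan; Z[9]=0
i=10: fresh scan; Z[10]=1 grow→box=[10,11)
i=11: fresh scan; Z[11]=0
i=12: fresh scan; Z[12]=0
i=13: fresh scan; Z[13]=0
i=14: fresh scan; Z[14]=1 grow→box=[14,15)
i=15: fresh scan; Z[15]=0
i=16: fresh scan; Z[16]=0
i=17: fresh scan; Z[17]=3 grow→box=[17,20)
i=18: min(r-i=2, Z[1]=1)=1; Z[18]=1
i=19: min(r-i=1, Z[2]=0)=0; Z[19]=0
i=20: fresh scan; Z[20]=0
i=21: fresh scan; Z[21]=0

[22, 1, 0, 0, 0, 0, 2, 2, 1, 0, 1, 0, 0, 0, 1, 0, 0, 3, 1, 0, 0, 0]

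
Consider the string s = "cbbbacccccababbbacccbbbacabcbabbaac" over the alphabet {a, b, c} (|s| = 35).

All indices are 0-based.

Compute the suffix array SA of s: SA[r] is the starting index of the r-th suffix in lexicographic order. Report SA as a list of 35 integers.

[32, 10, 29, 12, 25, 33, 23, 16, 4, 31, 28, 11, 22, 15, 3, 30, 21, 14, 2, 20, 13, 1, 26, 34, 9, 24, 27, 19, 0, 8, 18, 7, 17, 6, 5]

rank | idx | suffix
   0 |  32 | aac
   1 |  10 | ababbbacccbbbacabcbabbaac
   2 |  29 | abbaac
   3 |  12 | abbbacccbbbacabcbabbaac
   4 |  25 | abcbabbaac
   5 |  33 | ac
   6 |  23 | acabcbabbaac
   7 |  16 | acccbbbacabcbabbaac
   8 |   4 | acccccababbbacccbbbacabcbabbaac
   9 |  31 | baac
  10 |  28 | babbaac
  11 |  11 | babbbacccbbbacabcbabbaac
  12 |  22 | bacabcbabbaac
  13 |  15 | bacccbbbacabcbabbaac
  14 |   3 | bacccccababbbacccbbbacabcbabbaac
  15 |  30 | bbaac
  16 |  21 | bbacabcbabbaac
  17 |  14 | bbacccbbbacabcbabbaac
  18 |   2 | bbacccccababbbacccbbbacabcbabbaac
  19 |  20 | bbbacabcbabbaac
  20 |  13 | bbbacccbbbacabcbabbaac
  21 |   1 | bbbacccccababbbacccbbbacabcbabbaac
  22 |  26 | bcbabbaac
  23 |  34 | c
  24 |   9 | cababbbacccbbbacabcbabbaac
  25 |  24 | cabcbabbaac
  26 |  27 | cbabbaac
  27 |  19 | cbbbacabcbabbaac
  28 |   0 | cbbbacccccababbbacccbbbacabcbabbaac
  29 |   8 | ccababbbacccbbbacabcbabbaac
  30 |  18 | ccbbbacabcbabbaac
  31 |   7 | cccababbbacccbbbacabcbabbaac
  32 |  17 | cccbbbacabcbabbaac
  33 |   6 | ccccababbbacccbbbacabcbabbaac
  34 |   5 | cccccababbbacccbbbacabcbabbaac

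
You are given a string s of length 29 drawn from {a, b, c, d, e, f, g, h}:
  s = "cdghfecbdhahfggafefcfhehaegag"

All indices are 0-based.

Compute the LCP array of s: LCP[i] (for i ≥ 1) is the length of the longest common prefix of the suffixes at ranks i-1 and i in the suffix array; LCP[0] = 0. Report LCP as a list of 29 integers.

[0, 1, 1, 1, 0, 0, 1, 1, 0, 1, 0, 1, 1, 1, 0, 1, 2, 1, 1, 0, 1, 2, 1, 1, 0, 2, 1, 1, 2]

rank | idx | suffix
   0 |  24 | aegag
   1 |  15 | afefcfhehaegag
   2 |  27 | ag
   3 |  10 | ahfggafefcfhehaegag
   4 |   7 | bdhahfggafefcfhehaegag
   5 |   6 | cbdhahfggafefcfhehaegag
   6 |   0 | cdghfecbdhahfggafefcfhehaegag
   7 |  19 | cfhehaegag
   8 |   1 | dghfecbdhahfggafefcfhehaegag
   9 |   8 | dhahfggafefcfhehaegag
  10 |   5 | ecbdhahfggafefcfhehaegag
  11 |  17 | efcfhehaegag
  12 |  25 | egag
  13 |  22 | ehaegag
  14 |  18 | fcfhehaegag
  15 |   4 | fecbdhahfggafefcfhehaegag
  16 |  16 | fefcfhehaegag
  17 |  12 | fggafefcfhehaegag
  18 |  20 | fhehaegag
  19 |  28 | g
  20 |  14 | gafefcfhehaegag
  21 |  26 | gag
  22 |  13 | ggafefcfhehaegag
  23 |   2 | ghfecbdhahfggafefcfhehaegag
  24 |  23 | haegag
  25 |   9 | hahfggafefcfhehaegag
  26 |  21 | hehaegag
  27 |   3 | hfecbdhahfggafefcfhehaegag
  28 |  11 | hfggafefcfhehaegag

SA = [24, 15, 27, 10, 7, 6, 0, 19, 1, 8, 5, 17, 25, 22, 18, 4, 16, 12, 20, 28, 14, 26, 13, 2, 23, 9, 21, 3, 11]
rank  pair      lcp
   1  s[24:],s[15:]  1  'a'
   2  s[15:],s[27:]  1  'a'
   3  s[27:],s[10:]  1  'a'
   4  s[10:],s[7:]  0  ''
   5  s[7:],s[6:]  0  ''
   6  s[6:],s[0:]  1  'c'
   7  s[0:],s[19:]  1  'c'
   8  s[19:],s[1:]  0  ''
   9  s[1:],s[8:]  1  'd'
  10  s[8:],s[5:]  0  ''
  11  s[5:],s[17:]  1  'e'
  12  s[17:],s[25:]  1  'e'
  13  s[25:],s[22:]  1  'e'
  14  s[22:],s[18:]  0  ''
  15  s[18:],s[4:]  1  'f'
  16  s[4:],s[16:]  2  'fe'
  17  s[16:],s[12:]  1  'f'
  18  s[12:],s[20:]  1  'f'
  19  s[20:],s[28:]  0  ''
  20  s[28:],s[14:]  1  'g'
  21  s[14:],s[26:]  2  'ga'
  22  s[26:],s[13:]  1  'g'
  23  s[13:],s[2:]  1  'g'
  24  s[2:],s[23:]  0  ''
  25  s[23:],s[9:]  2  'ha'
  26  s[9:],s[21:]  1  'h'
  27  s[21:],s[3:]  1  'h'
  28  s[3:],s[11:]  2  'hf'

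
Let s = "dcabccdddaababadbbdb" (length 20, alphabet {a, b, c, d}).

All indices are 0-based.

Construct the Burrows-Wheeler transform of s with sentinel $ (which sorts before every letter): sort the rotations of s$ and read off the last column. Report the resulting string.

rank  rotation               last
    0  $dcabccdddaababadbbdb  b
    1  aababadbbdb$dcabccddd  d
    2  ababadbbdb$dcabccddda  a
    3  abadbbdb$dcabccdddaab  b
    4  abccdddaababadbbdb$dc  c
    5  adbbdb$dcabccdddaabab  b
    6  b$dcabccdddaababadbbd  d
    7  babadbbdb$dcabccdddaa  a
    8  badbbdb$dcabccdddaaba  a
    9  bbdb$dcabccdddaababad  d
   10  bccdddaababadbbdb$dca  a
   11  bdb$dcabccdddaababadb  b
   12  cabccdddaababadbbdb$d  d
   13  ccdddaababadbbdb$dcab  b
   14  cdddaababadbbdb$dcabc  c
   15  daababadbbdb$dcabccdd  d
   16  db$dcabccdddaababadbb  b
   17  dbbdb$dcabccdddaababa  a
   18  dcabccdddaababadbbdb$  $
   19  ddaababadbbdb$dcabccd  d
   20  dddaababadbbdb$dcabcc  c

bdabcbdaadabdbcdba$dc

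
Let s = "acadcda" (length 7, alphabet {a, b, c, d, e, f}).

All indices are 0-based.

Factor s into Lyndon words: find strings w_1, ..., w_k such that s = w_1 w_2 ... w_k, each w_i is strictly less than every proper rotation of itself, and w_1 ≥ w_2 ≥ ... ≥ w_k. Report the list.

emit factor 1: 'acadcd' (i=0, period=6)
emit factor 2: 'a' (i=6, period=1)

["acadcd", "a"]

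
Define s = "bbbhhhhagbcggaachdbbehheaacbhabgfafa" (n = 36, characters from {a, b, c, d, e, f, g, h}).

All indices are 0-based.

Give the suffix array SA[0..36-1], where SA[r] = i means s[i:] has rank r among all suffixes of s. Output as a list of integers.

[35, 24, 13, 29, 25, 14, 33, 7, 0, 18, 1, 9, 19, 30, 27, 2, 26, 10, 15, 17, 23, 20, 34, 32, 12, 8, 31, 11, 28, 6, 16, 22, 5, 21, 4, 3]

sorted suffixes:
  #0 SA[0]=35  'a'
  #1 SA[1]=24  'aacbhabgfafa'
  #2 SA[2]=13  'aachdbbehheaacbhabgfafa'
  #3 SA[3]=29  'abgfafa'
  #4 SA[4]=25  'acbhabgfafa'
  #5 SA[5]=14  'achdbbehheaacbhabgfafa'
  #6 SA[6]=33  'afa'
  #7 SA[7]=7  'agbcggaachdbbehheaacbhabgfafa'
  #8 SA[8]=0  'bbbhhhhagbcggaachdbbehheaacbhabgfafa'
  #9 SA[9]=18  'bbehheaacbhabgfafa'
  #10 SA[10]=1  'bbhhhhagbcggaachdbbehheaacbhabgfafa'
  #11 SA[11]=9  'bcggaachdbbehheaacbhabgfafa'
  #12 SA[12]=19  'behheaacbhabgfafa'
  #13 SA[13]=30  'bgfafa'
  #14 SA[14]=27  'bhabgfafa'
  #15 SA[15]=2  'bhhhhagbcggaachdbbehheaacbhabgfafa'
  #16 SA[16]=26  'cbhabgfafa'
  #17 SA[17]=10  'cggaachdbbehheaacbhabgfafa'
  #18 SA[18]=15  'chdbbehheaacbhabgfafa'
  #19 SA[19]=17  'dbbehheaacbhabgfafa'
  #20 SA[20]=23  'eaacbhabgfafa'
  #21 SA[21]=20  'ehheaacbhabgfafa'
  #22 SA[22]=34  'fa'
  #23 SA[23]=32  'fafa'
  #24 SA[24]=12  'gaachdbbehheaacbhabgfafa'
  #25 SA[25]=8  'gbcggaachdbbehheaacbhabgfafa'
  #26 SA[26]=31  'gfafa'
  #27 SA[27]=11  'ggaachdbbehheaacbhabgfafa'
  #28 SA[28]=28  'habgfafa'
  #29 SA[29]=6  'hagbcggaachdbbehheaacbhabgfafa'
  #30 SA[30]=16  'hdbbehheaacbhabgfafa'
  #31 SA[31]=22  'heaacbhabgfafa'
  #32 SA[32]=5  'hhagbcggaachdbbehheaacbhabgfafa'
  #33 SA[33]=21  'hheaacbhabgfafa'
  #34 SA[34]=4  'hhhagbcggaachdbbehheaacbhabgfafa'
  #35 SA[35]=3  'hhhhagbcggaachdbbehheaacbhabgfafa'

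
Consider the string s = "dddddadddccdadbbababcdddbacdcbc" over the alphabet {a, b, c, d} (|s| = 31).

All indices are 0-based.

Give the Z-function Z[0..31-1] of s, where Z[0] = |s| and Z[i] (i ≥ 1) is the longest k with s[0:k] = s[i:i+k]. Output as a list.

Z[0]=31
i=1: outside box; Z[1]=4 grow→box=[1,5)
i=2: min(r-i=3, Z[1]=4)=3; Z[2]=3
i=3: min(r-i=2, Z[2]=3)=2; Z[3]=2
i=4: min(r-i=1, Z[3]=2)=1; Z[4]=1
i=5: outside box; Z[5]=0
i=6: outside box; Z[6]=3 grow→box=[6,9)
i=7: min(r-i=2, Z[1]=4)=2; Z[7]=2
i=8: min(r-i=1, Z[2]=3)=1; Z[8]=1
i=9: outside box; Z[9]=0
i=10: outside box; Z[10]=0
i=11: outside box; Z[11]=1 grow→box=[11,12)
i=12: outside box; Z[12]=0
i=13: outside box; Z[13]=1 grow→box=[13,14)
i=14: outside box; Z[14]=0
i=15: outside box; Z[15]=0
i=16: outside box; Z[16]=0
i=17: outside box; Z[17]=0
i=18: outside box; Z[18]=0
i=19: outside box; Z[19]=0
i=20: outside box; Z[20]=0
i=21: outside box; Z[21]=3 grow→box=[21,24)
i=22: min(r-i=2, Z[1]=4)=2; Z[22]=2
i=23: min(r-i=1, Z[2]=3)=1; Z[23]=1
i=24: outside box; Z[24]=0
i=25: outside box; Z[25]=0
i=26: outside box; Z[26]=0
i=27: outside box; Z[27]=1 grow→box=[27,28)
i=28: outside box; Z[28]=0
i=29: outside box; Z[29]=0
i=30: outside box; Z[30]=0

[31, 4, 3, 2, 1, 0, 3, 2, 1, 0, 0, 1, 0, 1, 0, 0, 0, 0, 0, 0, 0, 3, 2, 1, 0, 0, 0, 1, 0, 0, 0]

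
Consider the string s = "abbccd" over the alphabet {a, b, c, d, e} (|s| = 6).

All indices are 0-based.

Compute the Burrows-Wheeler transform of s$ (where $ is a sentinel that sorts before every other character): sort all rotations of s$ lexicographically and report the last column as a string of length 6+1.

rank  rotation last
    0  $abbccd  d
    1  abbccd$  $
    2  bbccd$a  a
    3  bccd$ab  b
    4  ccd$abb  b
    5  cd$abbc  c
    6  d$abbcc  c

d$abbcc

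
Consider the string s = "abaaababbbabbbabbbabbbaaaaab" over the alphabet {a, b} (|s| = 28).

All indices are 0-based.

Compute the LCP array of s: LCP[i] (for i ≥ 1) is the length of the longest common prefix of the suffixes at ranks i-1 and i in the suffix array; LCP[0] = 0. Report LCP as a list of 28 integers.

[0, 4, 3, 4, 2, 3, 1, 2, 3, 2, 5, 9, 13, 0, 1, 4, 2, 6, 10, 14, 1, 3, 7, 11, 2, 4, 8, 12]

sorted suffixes:
  #0 SA[0]=22  'aaaaab'
  #1 SA[1]=23  'aaaab'
  #2 SA[2]=24  'aaab'
  #3 SA[3]=2  'aaababbbabbbabbbabbbaaaaab'
  #4 SA[4]=25  'aab'
  #5 SA[5]=3  'aababbbabbbabbbabbbaaaaab'
  #6 SA[6]=26  'ab'
  #7 SA[7]=0  'abaaababbbabbbabbbabbbaaaaab'
  #8 SA[8]=4  'ababbbabbbabbbabbbaaaaab'
  #9 SA[9]=18  'abbbaaaaab'
  #10 SA[10]=14  'abbbabbbaaaaab'
  #11 SA[11]=10  'abbbabbbabbbaaaaab'
  #12 SA[12]=6  'abbbabbbabbbabbbaaaaab'
  #13 SA[13]=27  'b'
  #14 SA[14]=21  'baaaaab'
  #15 SA[15]=1  'baaababbbabbbabbbabbbaaaaab'
  #16 SA[16]=17  'babbbaaaaab'
  #17 SA[17]=13  'babbbabbbaaaaab'
  #18 SA[18]=9  'babbbabbbabbbaaaaab'
  #19 SA[19]=5  'babbbabbbabbbabbbaaaaab'
  #20 SA[20]=20  'bbaaaaab'
  #21 SA[21]=16  'bbabbbaaaaab'
  #22 SA[22]=12  'bbabbbabbbaaaaab'
  #23 SA[23]=8  'bbabbbabbbabbbaaaaab'
  #24 SA[24]=19  'bbbaaaaab'
  #25 SA[25]=15  'bbbabbbaaaaab'
  #26 SA[26]=11  'bbbabbbabbbaaaaab'
  #27 SA[27]=7  'bbbabbbabbbabbbaaaaab'

SA = [22, 23, 24, 2, 25, 3, 26, 0, 4, 18, 14, 10, 6, 27, 21, 1, 17, 13, 9, 5, 20, 16, 12, 8, 19, 15, 11, 7]
rank  pair      lcp
   1  s[22:],s[23:]  4  'aaaa'
   2  s[23:],s[24:]  3  'aaa'
   3  s[24:],s[2:]  4  'aaab'
   4  s[2:],s[25:]  2  'aa'
   5  s[25:],s[3:]  3  'aab'
   6  s[3:],s[26:]  1  'a'
   7  s[26:],s[0:]  2  'ab'
   8  s[0:],s[4:]  3  'aba'
   9  s[4:],s[18:]  2  'ab'
  10  s[18:],s[14:]  5  'abbba'
  11  s[14:],s[10:]  9  'abbbabbba'
  12  s[10:],s[6:]  13  'abbbabbbabbba'
  13  s[6:],s[27:]  0  ''
  14  s[27:],s[21:]  1  'b'
  15  s[21:],s[1:]  4  'baaa'
  16  s[1:],s[17:]  2  'ba'
  17  s[17:],s[13:]  6  'babbba'
  18  s[13:],s[9:]  10  'babbbabbba'
  19  s[9:],s[5:]  14  'babbbabbbabbba'
  20  s[5:],s[20:]  1  'b'
  21  s[20:],s[16:]  3  'bba'
  22  s[16:],s[12:]  7  'bbabbba'
  23  s[12:],s[8:]  11  'bbabbbabbba'
  24  s[8:],s[19:]  2  'bb'
  25  s[19:],s[15:]  4  'bbba'
  26  s[15:],s[11:]  8  'bbbabbba'
  27  s[11:],s[7:]  12  'bbbabbbabbba'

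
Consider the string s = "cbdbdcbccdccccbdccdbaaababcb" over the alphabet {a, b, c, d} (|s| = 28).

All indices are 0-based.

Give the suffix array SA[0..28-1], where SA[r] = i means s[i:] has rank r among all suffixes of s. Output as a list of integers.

sorted suffixes:
  #0 SA[0]=20  'aaababcb'
  #1 SA[1]=21  'aababcb'
  #2 SA[2]=22  'ababcb'
  #3 SA[3]=24  'abcb'
  #4 SA[4]=27  'b'
  #5 SA[5]=19  'baaababcb'
  #6 SA[6]=23  'babcb'
  #7 SA[7]=25  'bcb'
  #8 SA[8]=6  'bccdccccbdccdbaaababcb'
  #9 SA[9]=1  'bdbdcbccdccccbdccdbaaababcb'
  #10 SA[10]=3  'bdcbccdccccbdccdbaaababcb'
  #11 SA[11]=14  'bdccdbaaababcb'
  #12 SA[12]=26  'cb'
  #13 SA[13]=5  'cbccdccccbdccdbaaababcb'
  #14 SA[14]=0  'cbdbdcbccdccccbdccdbaaababcb'
  #15 SA[15]=13  'cbdccdbaaababcb'
  #16 SA[16]=12  'ccbdccdbaaababcb'
  #17 SA[17]=11  'cccbdccdbaaababcb'
  #18 SA[18]=10  'ccccbdccdbaaababcb'
  #19 SA[19]=16  'ccdbaaababcb'
  #20 SA[20]=7  'ccdccccbdccdbaaababcb'
  #21 SA[21]=17  'cdbaaababcb'
  #22 SA[22]=8  'cdccccbdccdbaaababcb'
  #23 SA[23]=18  'dbaaababcb'
  #24 SA[24]=2  'dbdcbccdccccbdccdbaaababcb'
  #25 SA[25]=4  'dcbccdccccbdccdbaaababcb'
  #26 SA[26]=9  'dccccbdccdbaaababcb'
  #27 SA[27]=15  'dccdbaaababcb'

[20, 21, 22, 24, 27, 19, 23, 25, 6, 1, 3, 14, 26, 5, 0, 13, 12, 11, 10, 16, 7, 17, 8, 18, 2, 4, 9, 15]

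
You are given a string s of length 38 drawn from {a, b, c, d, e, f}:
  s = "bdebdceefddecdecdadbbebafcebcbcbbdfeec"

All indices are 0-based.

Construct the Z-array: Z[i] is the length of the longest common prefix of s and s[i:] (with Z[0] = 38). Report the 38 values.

Z[0]=38
i=1: i≥r, start 0; Z[1]=0
i=2: i≥r, start 0; Z[2]=0
i=3: i≥r, start 0; Z[3]=2 extend→box=[3,5)
i=4: min(r-i=1, Z[1]=0)=0; Z[4]=0
i=5: i≥r, start 0; Z[5]=0
i=6: i≥r, start 0; Z[6]=0
i=7: i≥r, start 0; Z[7]=0
i=8: i≥r, start 0; Z[8]=0
i=9: i≥r, start 0; Z[9]=0
i=10: i≥r, start 0; Z[10]=0
i=11: i≥r, start 0; Z[11]=0
i=12: i≥r, start 0; Z[12]=0
i=13: i≥r, start 0; Z[13]=0
i=14: i≥r, start 0; Z[14]=0
i=15: i≥r, start 0; Z[15]=0
i=16: i≥r, start 0; Z[16]=0
i=17: i≥r, start 0; Z[17]=0
i=18: i≥r, start 0; Z[18]=0
i=19: i≥r, start 0; Z[19]=1 extend→box=[19,20)
i=20: i≥r, start 0; Z[20]=1 extend→box=[20,21)
i=21: i≥r, start 0; Z[21]=0
i=22: i≥r, start 0; Z[22]=1 extend→box=[22,23)
i=23: i≥r, start 0; Z[23]=0
i=24: i≥r, start 0; Z[24]=0
i=25: i≥r, start 0; Z[25]=0
i=26: i≥r, start 0; Z[26]=0
i=27: i≥r, start 0; Z[27]=1 extend→box=[27,28)
i=28: i≥r, start 0; Z[28]=0
i=29: i≥r, start 0; Z[29]=1 extend→box=[29,30)
i=30: i≥r, start 0; Z[30]=0
i=31: i≥r, start 0; Z[31]=1 extend→box=[31,32)
i=32: i≥r, start 0; Z[32]=2 extend→box=[32,34)
i=33: min(r-i=1, Z[1]=0)=0; Z[33]=0
i=34: i≥r, start 0; Z[34]=0
i=35: i≥r, start 0; Z[35]=0
i=36: i≥r, start 0; Z[36]=0
i=37: i≥r, start 0; Z[37]=0

[38, 0, 0, 2, 0, 0, 0, 0, 0, 0, 0, 0, 0, 0, 0, 0, 0, 0, 0, 1, 1, 0, 1, 0, 0, 0, 0, 1, 0, 1, 0, 1, 2, 0, 0, 0, 0, 0]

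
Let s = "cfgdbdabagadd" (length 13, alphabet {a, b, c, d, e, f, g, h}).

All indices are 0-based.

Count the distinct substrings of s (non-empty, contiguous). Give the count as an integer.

84

rank | idx | suffix
   0 |   6 | abagadd
   1 |  10 | add
   2 |   8 | agadd
   3 |   7 | bagadd
   4 |   4 | bdabagadd
   5 |   0 | cfgdbdabagadd
   6 |  12 | d
   7 |   5 | dabagadd
   8 |   3 | dbdabagadd
   9 |  11 | dd
  10 |   1 | fgdbdabagadd
  11 |   9 | gadd
  12 |   2 | gdbdabagadd

SA = [6, 10, 8, 7, 4, 0, 12, 5, 3, 11, 1, 9, 2]
i: (SA[i-1],SA[i]) lcp shared
  1: (6,10) 1 'a'
  2: (10,8) 1 'a'
  3: (8,7) 0 ''
  4: (7,4) 1 'b'
  5: (4,0) 0 ''
  6: (0,12) 0 ''
  7: (12,5) 1 'd'
  8: (5,3) 1 'd'
  9: (3,11) 1 'd'
  10: (11,1) 0 ''
  11: (1,9) 0 ''
  12: (9,2) 1 'g'

n(n+1)/2 = 13·14/2 = 91
Σ LCP = 0 + 1 + 1 + 0 + 1 + 0 + 0 + 1 + 1 + 1 + 0 + 0 + 1 = 7
distinct = 91 − 7 = 84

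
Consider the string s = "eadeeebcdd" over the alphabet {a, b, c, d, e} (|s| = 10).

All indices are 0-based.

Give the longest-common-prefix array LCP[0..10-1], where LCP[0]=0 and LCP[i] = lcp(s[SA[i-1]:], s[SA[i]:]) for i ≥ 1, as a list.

rank | idx | suffix
   0 |   1 | adeeebcdd
   1 |   6 | bcdd
   2 |   7 | cdd
   3 |   9 | d
   4 |   8 | dd
   5 |   2 | deeebcdd
   6 |   0 | eadeeebcdd
   7 |   5 | ebcdd
   8 |   4 | eebcdd
   9 |   3 | eeebcdd

SA = [1, 6, 7, 9, 8, 2, 0, 5, 4, 3]
i: (SA[i-1],SA[i]) lcp shared
  1: (1,6) 0 ''
  2: (6,7) 0 ''
  3: (7,9) 0 ''
  4: (9,8) 1 'd'
  5: (8,2) 1 'd'
  6: (2,0) 0 ''
  7: (0,5) 1 'e'
  8: (5,4) 1 'e'
  9: (4,3) 2 'ee'

[0, 0, 0, 0, 1, 1, 0, 1, 1, 2]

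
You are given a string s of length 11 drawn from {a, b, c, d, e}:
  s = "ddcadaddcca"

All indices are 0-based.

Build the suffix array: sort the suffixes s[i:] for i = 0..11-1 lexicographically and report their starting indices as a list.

rank | idx | suffix
   0 |  10 | a
   1 |   3 | adaddcca
   2 |   5 | addcca
   3 |   9 | ca
   4 |   2 | cadaddcca
   5 |   8 | cca
   6 |   4 | daddcca
   7 |   1 | dcadaddcca
   8 |   7 | dcca
   9 |   0 | ddcadaddcca
  10 |   6 | ddcca

[10, 3, 5, 9, 2, 8, 4, 1, 7, 0, 6]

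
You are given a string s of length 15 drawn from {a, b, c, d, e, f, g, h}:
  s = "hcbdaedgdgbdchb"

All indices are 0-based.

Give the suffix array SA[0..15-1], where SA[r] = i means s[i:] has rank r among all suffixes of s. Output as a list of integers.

rank→(start, suffix):
  0 → (4, 'aedgdgbdchb')
  1 → (14, 'b')
  2 → (2, 'bdaedgdgbdchb')
  3 → (10, 'bdchb')
  4 → (1, 'cbdaedgdgbdchb')
  5 → (12, 'chb')
  6 → (3, 'daedgdgbdchb')
  7 → (11, 'dchb')
  8 → (8, 'dgbdchb')
  9 → (6, 'dgdgbdchb')
  10 → (5, 'edgdgbdchb')
  11 → (9, 'gbdchb')
  12 → (7, 'gdgbdchb')
  13 → (13, 'hb')
  14 → (0, 'hcbdaedgdgbdchb')

[4, 14, 2, 10, 1, 12, 3, 11, 8, 6, 5, 9, 7, 13, 0]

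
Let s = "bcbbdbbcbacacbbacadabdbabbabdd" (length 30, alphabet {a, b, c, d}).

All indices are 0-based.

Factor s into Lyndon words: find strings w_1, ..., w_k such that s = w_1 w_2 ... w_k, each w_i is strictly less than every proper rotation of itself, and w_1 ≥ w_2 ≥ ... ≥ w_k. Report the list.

emit factor 1: 'bc' (i=0, period=2)
emit factor 2: 'bbd' (i=2, period=3)
emit factor 3: 'bbc' (i=5, period=3)
emit factor 4: 'b' (i=8, period=1)
emit factor 5: 'acacbbacad' (i=9, period=10)
emit factor 6: 'abdb' (i=19, period=4)
emit factor 7: 'abbabdd' (i=23, period=7)

["bc", "bbd", "bbc", "b", "acacbbacad", "abdb", "abbabdd"]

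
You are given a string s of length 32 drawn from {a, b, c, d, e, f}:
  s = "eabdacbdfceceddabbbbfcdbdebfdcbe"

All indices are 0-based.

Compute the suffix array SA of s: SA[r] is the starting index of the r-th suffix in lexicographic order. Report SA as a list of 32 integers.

rank→(start, suffix):
  0 → (15, 'abbbbfcdbdebfdcbe')
  1 → (1, 'abdacbdfceceddabbbbfcdbdebfdcbe')
  2 → (4, 'acbdfceceddabbbbfcdbdebfdcbe')
  3 → (16, 'bbbbfcdbdebfdcbe')
  4 → (17, 'bbbfcdbdebfdcbe')
  5 → (18, 'bbfcdbdebfdcbe')
  6 → (2, 'bdacbdfceceddabbbbfcdbdebfdcbe')
  7 → (23, 'bdebfdcbe')
  8 → (6, 'bdfceceddabbbbfcdbdebfdcbe')
  9 → (30, 'be')
  10 → (19, 'bfcdbdebfdcbe')
  11 → (26, 'bfdcbe')
  12 → (5, 'cbdfceceddabbbbfcdbdebfdcbe')
  13 → (29, 'cbe')
  14 → (21, 'cdbdebfdcbe')
  15 → (9, 'ceceddabbbbfcdbdebfdcbe')
  16 → (11, 'ceddabbbbfcdbdebfdcbe')
  17 → (14, 'dabbbbfcdbdebfdcbe')
  18 → (3, 'dacbdfceceddabbbbfcdbdebfdcbe')
  19 → (22, 'dbdebfdcbe')
  20 → (28, 'dcbe')
  21 → (13, 'ddabbbbfcdbdebfdcbe')
  22 → (24, 'debfdcbe')
  23 → (7, 'dfceceddabbbbfcdbdebfdcbe')
  24 → (31, 'e')
  25 → (0, 'eabdacbdfceceddabbbbfcdbdebfdcbe')
  26 → (25, 'ebfdcbe')
  27 → (10, 'eceddabbbbfcdbdebfdcbe')
  28 → (12, 'eddabbbbfcdbdebfdcbe')
  29 → (20, 'fcdbdebfdcbe')
  30 → (8, 'fceceddabbbbfcdbdebfdcbe')
  31 → (27, 'fdcbe')

[15, 1, 4, 16, 17, 18, 2, 23, 6, 30, 19, 26, 5, 29, 21, 9, 11, 14, 3, 22, 28, 13, 24, 7, 31, 0, 25, 10, 12, 20, 8, 27]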